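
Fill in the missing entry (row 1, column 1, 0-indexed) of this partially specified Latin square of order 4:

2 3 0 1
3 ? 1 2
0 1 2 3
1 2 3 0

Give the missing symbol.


Row 1 contains symbols [1, 2, 3] — missing [0].
Column 1 contains symbols [1, 2, 3] — missing [0].
The missing symbol must appear in both missing sets; intersection = [0].
Therefore the hidden value is 0.

Missing value = 0.


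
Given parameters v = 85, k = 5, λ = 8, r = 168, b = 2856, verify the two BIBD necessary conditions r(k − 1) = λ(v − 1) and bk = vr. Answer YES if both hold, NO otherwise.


Condition (i): r(k − 1) = 168·4 = 672; λ(v − 1) = 8·84 = 672. Match? YES.
Condition (ii): bk = 2856·5 = 14280; vr = 85·168 = 14280. Match? YES.
Both conditions hold? YES.

YES


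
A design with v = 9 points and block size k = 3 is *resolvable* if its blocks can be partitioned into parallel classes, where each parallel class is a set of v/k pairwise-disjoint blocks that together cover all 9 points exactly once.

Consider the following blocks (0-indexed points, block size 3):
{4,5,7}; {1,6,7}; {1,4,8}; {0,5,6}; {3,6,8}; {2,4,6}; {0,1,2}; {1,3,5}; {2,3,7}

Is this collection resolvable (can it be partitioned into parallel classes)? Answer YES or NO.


v = 9, block size k = 3, number of blocks = 9.
For resolvability, blocks must partition into parallel classes of size v/k = 3.
Total blocks must therefore be a multiple of 3: 9 = 3·3 + 0 ⇒ divisible ✓.
Consider block {1,6,7}. It intersects every other block in the collection, so no parallel class of size 3 can contain it.
Since every block must belong to some parallel class in a resolution, the collection cannot be partitioned into parallel classes.
Resolvable? NO.

NO


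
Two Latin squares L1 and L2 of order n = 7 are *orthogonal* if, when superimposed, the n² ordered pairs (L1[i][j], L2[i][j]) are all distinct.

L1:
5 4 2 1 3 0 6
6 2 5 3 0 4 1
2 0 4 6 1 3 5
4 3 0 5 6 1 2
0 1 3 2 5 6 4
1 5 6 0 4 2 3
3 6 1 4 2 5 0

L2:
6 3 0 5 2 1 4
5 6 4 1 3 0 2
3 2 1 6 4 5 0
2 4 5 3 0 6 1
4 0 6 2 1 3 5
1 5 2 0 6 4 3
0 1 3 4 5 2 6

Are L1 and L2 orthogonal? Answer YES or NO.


Form the n² = 49 superimposed pairs (L1[i][j], L2[i][j]), row by row (rows and columns indexed from 0):
row 0: (5,6) (4,3) (2,0) (1,5) (3,2) (0,1) (6,4)
row 1: (6,5) (2,6) (5,4) (3,1) (0,3) (4,0) (1,2)
row 2: (2,3) (0,2) (4,1) (6,6) (1,4) (3,5) (5,0)
row 3: (4,2) (3,4) (0,5) (5,3) (6,0) (1,6) (2,1)
row 4: (0,4) (1,0) (3,6) (2,2) (5,1) (6,3) (4,5)
row 5: (1,1) (5,5) (6,2) (0,0) (4,6) (2,4) (3,3)
row 6: (3,0) (6,1) (1,3) (4,4) (2,5) (5,2) (0,6)
Orthogonality requires all 49 pairs distinct.
Check by first coordinate: for each symbol s of L1, list the L2 entries in the n cells where L1 = s; they must all differ.
  L1 = 0: L2 entries (in reading order) 1, 3, 2, 5, 4, 0, 6 — all 7 distinct ✓
  L1 = 1: L2 entries (in reading order) 5, 2, 4, 6, 0, 1, 3 — all 7 distinct ✓
  L1 = 2: L2 entries (in reading order) 0, 6, 3, 1, 2, 4, 5 — all 7 distinct ✓
  L1 = 3: L2 entries (in reading order) 2, 1, 5, 4, 6, 3, 0 — all 7 distinct ✓
  L1 = 4: L2 entries (in reading order) 3, 0, 1, 2, 5, 6, 4 — all 7 distinct ✓
  L1 = 5: L2 entries (in reading order) 6, 4, 0, 3, 1, 5, 2 — all 7 distinct ✓
  L1 = 6: L2 entries (in reading order) 4, 5, 6, 0, 3, 2, 1 — all 7 distinct ✓
Every symbol of L1 meets every symbol of L2 exactly once, so all 49 pairs are distinct (49 of 49).
Conclusion: YES.

YES


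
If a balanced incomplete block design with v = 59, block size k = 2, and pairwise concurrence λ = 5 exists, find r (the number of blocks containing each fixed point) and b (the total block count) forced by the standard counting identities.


Any 2-(v, k, λ) BIBD satisfies two necessary conditions:
  (i)  Each point sits in r blocks, and counting incidences through any fixed point gives r(k − 1) = λ(v − 1), so r = λ(v − 1)/(k − 1).
  (ii) Total incidences bk = vr, so b = vr/k.
Step 1: r = λ(v − 1)/(k − 1) = 5·(59 − 1)/(2 − 1) = 5·58/1 = 290/1 = 290.
Step 2: b = vr/k = 59·290/2 = 17110/2 = 8555.
Check integrality: r = 290 ∈ Z ✓, b = 8555 ∈ Z ✓.
(These identities are necessary conditions: they determine r and b for any design with these parameters, but do not by themselves prove that one exists.)

r = 290, b = 8555.


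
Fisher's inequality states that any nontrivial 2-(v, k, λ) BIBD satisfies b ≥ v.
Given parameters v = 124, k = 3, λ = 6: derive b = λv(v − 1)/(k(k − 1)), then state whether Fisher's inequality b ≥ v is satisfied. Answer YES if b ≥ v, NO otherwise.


r = λ(v − 1)/(k − 1) = 6·123/2 = 369.
b = vr/k = 124·369/3 = 15252.
Fisher's inequality: b ≥ v ⇔ 15252 ≥ 124? YES.

YES


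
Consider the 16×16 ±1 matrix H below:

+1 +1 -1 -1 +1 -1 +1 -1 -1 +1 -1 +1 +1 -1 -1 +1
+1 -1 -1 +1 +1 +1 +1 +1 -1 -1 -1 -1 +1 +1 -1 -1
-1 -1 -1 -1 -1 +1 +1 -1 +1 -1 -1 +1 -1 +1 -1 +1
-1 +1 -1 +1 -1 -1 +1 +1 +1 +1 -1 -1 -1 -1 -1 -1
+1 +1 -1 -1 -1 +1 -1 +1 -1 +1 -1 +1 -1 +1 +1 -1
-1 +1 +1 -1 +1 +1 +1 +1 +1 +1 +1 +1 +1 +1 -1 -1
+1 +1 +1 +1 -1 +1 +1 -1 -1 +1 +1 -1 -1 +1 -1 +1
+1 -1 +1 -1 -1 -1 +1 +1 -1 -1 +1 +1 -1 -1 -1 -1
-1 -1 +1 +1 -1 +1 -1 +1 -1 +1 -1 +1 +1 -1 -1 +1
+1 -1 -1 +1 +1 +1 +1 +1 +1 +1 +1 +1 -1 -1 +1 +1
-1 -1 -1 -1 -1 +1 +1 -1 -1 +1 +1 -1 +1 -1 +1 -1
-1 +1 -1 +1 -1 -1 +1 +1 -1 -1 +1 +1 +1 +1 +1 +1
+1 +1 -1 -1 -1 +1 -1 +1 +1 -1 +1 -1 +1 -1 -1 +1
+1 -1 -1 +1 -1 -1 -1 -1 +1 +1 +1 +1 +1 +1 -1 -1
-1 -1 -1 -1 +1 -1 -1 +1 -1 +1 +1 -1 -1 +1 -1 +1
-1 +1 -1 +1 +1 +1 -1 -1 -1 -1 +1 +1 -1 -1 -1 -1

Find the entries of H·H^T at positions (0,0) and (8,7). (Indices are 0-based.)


Row 0 of H: [1, 1, -1, -1, 1, -1, 1, -1, -1, 1, -1, 1, 1, -1, -1, 1].
Row 7 of H: [1, -1, 1, -1, -1, -1, 1, 1, -1, -1, 1, 1, -1, -1, -1, -1].
Row 8 of H: [-1, -1, 1, 1, -1, 1, -1, 1, -1, 1, -1, 1, 1, -1, -1, 1].
(H·H^T)[0][0] = Σ_j H[0][j]·H[0][j] = (1)² + (1)² + (-1)² + (-1)² + (1)² + (-1)² + (1)² + (-1)² + (-1)² + (1)² + (-1)² + (1)² + (1)² + (-1)² + (-1)² + (1)² = 1 + 1 + 1 + 1 + 1 + 1 + 1 + 1 + 1 + 1 + 1 + 1 + 1 + 1 + 1 + 1 = 16.
(H·H^T)[8][7] = Σ_j H[8][j]·H[7][j] = (-1)·(1) + (-1)·(-1) + (1)·(1) + (1)·(-1) + (-1)·(-1) + (1)·(-1) + (-1)·(1) + (1)·(1) + (-1)·(-1) + (1)·(-1) + (-1)·(1) + (1)·(1) + (1)·(-1) + (-1)·(-1) + (-1)·(-1) + (1)·(-1) = -1 + 1 + 1 + -1 + 1 + -1 + -1 + 1 + 1 + -1 + -1 + 1 + -1 + 1 + 1 + -1 = 0.
So rows 8 and 7 are orthogonal; the diagonal entry equals n = 16.

(0,0) entry = 16; (8,7) entry = 0.


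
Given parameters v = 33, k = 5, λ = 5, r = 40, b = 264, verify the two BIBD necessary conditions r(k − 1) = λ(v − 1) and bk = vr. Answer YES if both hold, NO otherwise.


Condition (i): r(k − 1) = 40·4 = 160; λ(v − 1) = 5·32 = 160. Match? YES.
Condition (ii): bk = 264·5 = 1320; vr = 33·40 = 1320. Match? YES.
Both conditions hold? YES.

YES


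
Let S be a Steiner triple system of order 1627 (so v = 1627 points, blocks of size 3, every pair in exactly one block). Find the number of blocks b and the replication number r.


An STS(v) is a 2-(v, 3, 1) BIBD: block size k = 3, λ = 1.
Replication: r(k − 1) = λ(v − 1) ⇒ r·2 = 1627 − 1 = 1626 ⇒ r = 813.
Block count: bk = vr ⇒ b·3 = 1627·813 = 1322751 ⇒ b = 440917.

r = 813, b = 440917.


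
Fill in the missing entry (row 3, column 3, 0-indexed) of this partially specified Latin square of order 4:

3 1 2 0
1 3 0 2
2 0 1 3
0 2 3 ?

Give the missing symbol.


Row 3 contains symbols [0, 2, 3] — missing [1].
Column 3 contains symbols [0, 2, 3] — missing [1].
The missing symbol must appear in both missing sets; intersection = [1].
Therefore the hidden value is 1.

Missing value = 1.


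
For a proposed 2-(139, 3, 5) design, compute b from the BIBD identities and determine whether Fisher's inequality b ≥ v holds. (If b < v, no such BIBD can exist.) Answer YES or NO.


b = λv(v − 1)/(k(k − 1)) = 5·139·138/(3·2) = 95910/6 = 15985.
Compare with v = 139: b ≥ v, so Fisher's inequality holds.

YES


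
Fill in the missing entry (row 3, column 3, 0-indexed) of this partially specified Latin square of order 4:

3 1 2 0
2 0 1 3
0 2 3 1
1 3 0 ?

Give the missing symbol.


Row 3 contains symbols [0, 1, 3] — missing [2].
Column 3 contains symbols [0, 1, 3] — missing [2].
The missing symbol must appear in both missing sets; intersection = [2].
Therefore the hidden value is 2.

Missing value = 2.


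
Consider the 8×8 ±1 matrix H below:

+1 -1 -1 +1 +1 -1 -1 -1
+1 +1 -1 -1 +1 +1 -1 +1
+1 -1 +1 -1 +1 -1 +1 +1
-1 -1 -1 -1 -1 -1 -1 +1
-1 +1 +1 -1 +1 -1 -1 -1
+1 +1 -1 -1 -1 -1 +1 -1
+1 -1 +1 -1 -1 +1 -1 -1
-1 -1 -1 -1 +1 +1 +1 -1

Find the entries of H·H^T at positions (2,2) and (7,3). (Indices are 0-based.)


Row 2 of H: [1, -1, 1, -1, 1, -1, 1, 1].
Row 3 of H: [-1, -1, -1, -1, -1, -1, -1, 1].
Row 7 of H: [-1, -1, -1, -1, 1, 1, 1, -1].
(H·H^T)[2][2] = Σ_j H[2][j]·H[2][j] = (1)² + (-1)² + (1)² + (-1)² + (1)² + (-1)² + (1)² + (1)² = 1 + 1 + 1 + 1 + 1 + 1 + 1 + 1 = 8.
(H·H^T)[7][3] = Σ_j H[7][j]·H[3][j] = (-1)·(-1) + (-1)·(-1) + (-1)·(-1) + (-1)·(-1) + (1)·(-1) + (1)·(-1) + (1)·(-1) + (-1)·(1) = 1 + 1 + 1 + 1 + -1 + -1 + -1 + -1 = 0.
So rows 7 and 3 are orthogonal; the diagonal entry equals n = 8.

(2,2) entry = 8; (7,3) entry = 0.


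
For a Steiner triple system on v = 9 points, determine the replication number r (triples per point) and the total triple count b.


An STS(v) is a 2-(v, 3, 1) BIBD: block size k = 3, λ = 1.
Replication: r(k − 1) = λ(v − 1) ⇒ r·2 = 9 − 1 = 8 ⇒ r = 4.
Block count: b = v(v − 1)/6 = 9·8/6 = 72/6 = 12.

r = 4, b = 12.


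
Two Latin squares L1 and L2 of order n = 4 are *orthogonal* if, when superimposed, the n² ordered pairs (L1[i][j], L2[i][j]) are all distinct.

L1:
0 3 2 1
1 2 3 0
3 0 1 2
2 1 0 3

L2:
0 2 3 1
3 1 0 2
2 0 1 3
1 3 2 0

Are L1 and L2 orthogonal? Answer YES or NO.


Form the n² = 16 superimposed pairs (L1[i][j], L2[i][j]), row by row (rows and columns indexed from 0):
row 0: (0,0) (3,2) (2,3) (1,1)
row 1: (1,3) (2,1) (3,0) (0,2)
row 2: (3,2) (0,0) (1,1) (2,3)
row 3: (2,1) (1,3) (0,2) (3,0)
Orthogonality requires all 16 pairs distinct.
But the pair (3,2) repeats: cell (0,1) has L1 = 3, L2 = 2, and cell (2,0) has L1 = 3, L2 = 2.
A repeated pair means some other pair never occurs (only 8 distinct pairs out of 16), so the squares are not orthogonal.
Conclusion: NO.

NO


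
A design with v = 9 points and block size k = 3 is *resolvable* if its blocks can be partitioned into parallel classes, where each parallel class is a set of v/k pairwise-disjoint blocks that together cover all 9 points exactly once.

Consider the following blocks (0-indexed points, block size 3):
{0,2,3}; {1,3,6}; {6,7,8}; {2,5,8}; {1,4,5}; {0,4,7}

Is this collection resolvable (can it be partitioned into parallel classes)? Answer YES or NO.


v = 9, block size k = 3, number of blocks = 6.
For resolvability, blocks must partition into parallel classes of size v/k = 3.
Total blocks must therefore be a multiple of 3: 6 = 3·2 + 0 ⇒ divisible ✓.
Greedy packing gives 2 candidate class(es). Each should be a full parallel class (size 3, covers all 9 points).
  Class 1 (3 blocks): {0,2,3}; {6,7,8}; {1,4,5}. Points covered: [0, 1, 2, 3, 4, 5, 6, 7, 8].
  Class 2 (3 blocks): {1,3,6}; {2,5,8}; {0,4,7}. Points covered: [0, 1, 2, 3, 4, 5, 6, 7, 8].
All classes full (size 3)? YES. All classes cover every point? YES.
Resolvable? YES.

YES


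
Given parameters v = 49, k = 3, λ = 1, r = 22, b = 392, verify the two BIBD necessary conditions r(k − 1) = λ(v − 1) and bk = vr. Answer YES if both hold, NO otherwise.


Condition (i): r(k − 1) = 22·2 = 44; λ(v − 1) = 1·48 = 48. Match? NO.
Condition (ii): bk = 392·3 = 1176; vr = 49·22 = 1078. Match? NO.
Both conditions hold? NO.

NO


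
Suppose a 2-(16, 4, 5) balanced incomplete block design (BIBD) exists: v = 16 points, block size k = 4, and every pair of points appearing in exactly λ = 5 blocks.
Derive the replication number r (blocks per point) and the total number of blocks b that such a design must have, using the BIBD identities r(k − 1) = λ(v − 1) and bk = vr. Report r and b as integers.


Any 2-(v, k, λ) BIBD satisfies two necessary conditions:
  (i)  Each point sits in r blocks, and counting incidences through any fixed point gives r(k − 1) = λ(v − 1), so r = λ(v − 1)/(k − 1).
  (ii) Total incidences bk = vr, so b = vr/k.
Step 1: r = λ(v − 1)/(k − 1) = 5·(16 − 1)/(4 − 1) = 5·15/3 = 75/3 = 25.
Step 2: b = vr/k = 16·25/4 = 400/4 = 100.
Check integrality: r = 25 ∈ Z ✓, b = 100 ∈ Z ✓.
(These identities are necessary conditions: they determine r and b for any design with these parameters, but do not by themselves prove that one exists.)

r = 25, b = 100.


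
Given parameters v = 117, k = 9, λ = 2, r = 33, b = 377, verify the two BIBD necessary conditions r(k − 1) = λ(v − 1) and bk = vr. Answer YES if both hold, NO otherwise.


Condition (i): r(k − 1) = 33·8 = 264; λ(v − 1) = 2·116 = 232. Match? NO.
Condition (ii): bk = 377·9 = 3393; vr = 117·33 = 3861. Match? NO.
Both conditions hold? NO.

NO


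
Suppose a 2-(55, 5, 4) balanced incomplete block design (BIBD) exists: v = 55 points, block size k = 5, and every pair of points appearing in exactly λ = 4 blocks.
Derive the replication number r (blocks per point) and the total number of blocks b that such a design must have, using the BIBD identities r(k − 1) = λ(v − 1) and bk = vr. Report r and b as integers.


Any 2-(v, k, λ) BIBD satisfies two necessary conditions:
  (i)  Each point sits in r blocks, and counting incidences through any fixed point gives r(k − 1) = λ(v − 1), so r = λ(v − 1)/(k − 1).
  (ii) Total incidences bk = vr, so b = vr/k.
Step 1: r = λ(v − 1)/(k − 1) = 4·(55 − 1)/(5 − 1) = 4·54/4 = 216/4 = 54.
Step 2: b = vr/k = 55·54/5 = 2970/5 = 594.
Check integrality: r = 54 ∈ Z ✓, b = 594 ∈ Z ✓.
(These identities are necessary conditions: they determine r and b for any design with these parameters, but do not by themselves prove that one exists.)

r = 54, b = 594.


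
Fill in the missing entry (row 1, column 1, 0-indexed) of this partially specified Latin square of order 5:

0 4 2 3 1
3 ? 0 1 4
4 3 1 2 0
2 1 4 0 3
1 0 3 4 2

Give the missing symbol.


Row 1 contains symbols [0, 1, 3, 4] — missing [2].
Column 1 contains symbols [0, 1, 3, 4] — missing [2].
The missing symbol must appear in both missing sets; intersection = [2].
Therefore the hidden value is 2.

Missing value = 2.


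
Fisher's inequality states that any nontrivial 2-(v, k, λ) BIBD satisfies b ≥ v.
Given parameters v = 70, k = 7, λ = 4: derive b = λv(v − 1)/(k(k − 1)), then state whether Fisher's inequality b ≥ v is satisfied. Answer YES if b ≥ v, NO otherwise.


r = λ(v − 1)/(k − 1) = 4·69/6 = 46.
b = vr/k = 70·46/7 = 460.
Fisher's inequality: b ≥ v ⇔ 460 ≥ 70? YES.

YES


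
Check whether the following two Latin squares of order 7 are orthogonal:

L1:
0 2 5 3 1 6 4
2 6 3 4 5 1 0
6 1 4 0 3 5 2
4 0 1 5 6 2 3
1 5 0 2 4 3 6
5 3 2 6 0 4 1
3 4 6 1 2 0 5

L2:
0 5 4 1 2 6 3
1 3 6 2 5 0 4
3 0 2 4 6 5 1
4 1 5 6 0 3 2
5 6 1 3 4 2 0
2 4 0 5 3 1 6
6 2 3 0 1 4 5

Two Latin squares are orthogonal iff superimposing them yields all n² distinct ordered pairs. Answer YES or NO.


Form the n² = 49 superimposed pairs (L1[i][j], L2[i][j]), row by row (rows and columns indexed from 0):
row 0: (0,0) (2,5) (5,4) (3,1) (1,2) (6,6) (4,3)
row 1: (2,1) (6,3) (3,6) (4,2) (5,5) (1,0) (0,4)
row 2: (6,3) (1,0) (4,2) (0,4) (3,6) (5,5) (2,1)
row 3: (4,4) (0,1) (1,5) (5,6) (6,0) (2,3) (3,2)
row 4: (1,5) (5,6) (0,1) (2,3) (4,4) (3,2) (6,0)
row 5: (5,2) (3,4) (2,0) (6,5) (0,3) (4,1) (1,6)
row 6: (3,6) (4,2) (6,3) (1,0) (2,1) (0,4) (5,5)
Orthogonality requires all 49 pairs distinct.
But the pair (6,3) repeats: cell (1,1) has L1 = 6, L2 = 3, and cell (2,0) has L1 = 6, L2 = 3.
A repeated pair means some other pair never occurs (only 28 distinct pairs out of 49), so the squares are not orthogonal.
Conclusion: NO.

NO


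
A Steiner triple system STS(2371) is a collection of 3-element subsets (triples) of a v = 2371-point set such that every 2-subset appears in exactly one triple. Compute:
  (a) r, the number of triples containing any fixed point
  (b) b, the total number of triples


An STS(v) is a 2-(v, 3, 1) BIBD: block size k = 3, λ = 1.
Replication: r(k − 1) = λ(v − 1) ⇒ r·2 = 2371 − 1 = 2370 ⇒ r = 1185.
Block count: bk = vr ⇒ b·3 = 2371·1185 = 2809635 ⇒ b = 936545.

r = 1185, b = 936545.


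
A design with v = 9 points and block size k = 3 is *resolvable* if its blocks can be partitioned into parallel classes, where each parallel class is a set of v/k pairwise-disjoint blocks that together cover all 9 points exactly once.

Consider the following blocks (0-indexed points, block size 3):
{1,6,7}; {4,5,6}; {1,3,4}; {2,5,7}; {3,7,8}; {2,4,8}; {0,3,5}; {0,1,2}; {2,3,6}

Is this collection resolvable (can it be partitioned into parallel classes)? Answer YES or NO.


v = 9, block size k = 3, number of blocks = 9.
For resolvability, blocks must partition into parallel classes of size v/k = 3.
Total blocks must therefore be a multiple of 3: 9 = 3·3 + 0 ⇒ divisible ✓.
Consider block {1,3,4}. The only other block(s) in the collection disjoint from it are {2,5,7} — just 1 block(s). Any parallel class containing {1,3,4} would need 2 other blocks each disjoint from it, so no parallel class of size 3 can contain {1,3,4}.
Since every block must belong to some parallel class in a resolution, the collection cannot be partitioned into parallel classes.
Resolvable? NO.

NO


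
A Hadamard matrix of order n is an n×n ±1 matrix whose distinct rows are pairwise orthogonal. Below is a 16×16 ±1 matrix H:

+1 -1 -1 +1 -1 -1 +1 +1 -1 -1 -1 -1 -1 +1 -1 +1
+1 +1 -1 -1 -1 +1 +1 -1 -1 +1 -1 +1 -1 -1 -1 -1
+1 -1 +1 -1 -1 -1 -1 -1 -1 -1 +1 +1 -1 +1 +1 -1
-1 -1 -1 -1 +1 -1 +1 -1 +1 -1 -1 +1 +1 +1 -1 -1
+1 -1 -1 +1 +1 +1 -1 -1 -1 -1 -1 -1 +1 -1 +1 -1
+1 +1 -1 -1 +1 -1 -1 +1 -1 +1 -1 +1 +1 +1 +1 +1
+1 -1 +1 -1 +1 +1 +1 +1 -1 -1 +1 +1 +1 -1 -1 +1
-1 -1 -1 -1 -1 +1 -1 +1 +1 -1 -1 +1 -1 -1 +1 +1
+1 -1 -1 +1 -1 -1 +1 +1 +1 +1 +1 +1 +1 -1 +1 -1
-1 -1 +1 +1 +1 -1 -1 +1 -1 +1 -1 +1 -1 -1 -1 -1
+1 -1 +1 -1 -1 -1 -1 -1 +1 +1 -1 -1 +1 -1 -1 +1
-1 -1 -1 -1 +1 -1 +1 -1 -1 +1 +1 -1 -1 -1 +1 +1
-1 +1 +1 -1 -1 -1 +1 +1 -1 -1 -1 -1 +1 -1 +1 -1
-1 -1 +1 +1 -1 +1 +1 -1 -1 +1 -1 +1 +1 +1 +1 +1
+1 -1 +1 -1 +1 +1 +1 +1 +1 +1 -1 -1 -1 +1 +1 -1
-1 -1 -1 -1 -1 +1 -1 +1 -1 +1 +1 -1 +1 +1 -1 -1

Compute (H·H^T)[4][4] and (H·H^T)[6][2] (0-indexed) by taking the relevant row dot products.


Row 2 of H: [1, -1, 1, -1, -1, -1, -1, -1, -1, -1, 1, 1, -1, 1, 1, -1].
Row 4 of H: [1, -1, -1, 1, 1, 1, -1, -1, -1, -1, -1, -1, 1, -1, 1, -1].
Row 6 of H: [1, -1, 1, -1, 1, 1, 1, 1, -1, -1, 1, 1, 1, -1, -1, 1].
(H·H^T)[4][4] = Σ_j H[4][j]·H[4][j] = (1)² + (-1)² + (-1)² + (1)² + (1)² + (1)² + (-1)² + (-1)² + (-1)² + (-1)² + (-1)² + (-1)² + (1)² + (-1)² + (1)² + (-1)² = 1 + 1 + 1 + 1 + 1 + 1 + 1 + 1 + 1 + 1 + 1 + 1 + 1 + 1 + 1 + 1 = 16.
(H·H^T)[6][2] = Σ_j H[6][j]·H[2][j] = (1)·(1) + (-1)·(-1) + (1)·(1) + (-1)·(-1) + (1)·(-1) + (1)·(-1) + (1)·(-1) + (1)·(-1) + (-1)·(-1) + (-1)·(-1) + (1)·(1) + (1)·(1) + (1)·(-1) + (-1)·(1) + (-1)·(1) + (1)·(-1) = 1 + 1 + 1 + 1 + -1 + -1 + -1 + -1 + 1 + 1 + 1 + 1 + -1 + -1 + -1 + -1 = 0.
So rows 6 and 2 are orthogonal; the diagonal entry equals n = 16.

(4,4) entry = 16; (6,2) entry = 0.


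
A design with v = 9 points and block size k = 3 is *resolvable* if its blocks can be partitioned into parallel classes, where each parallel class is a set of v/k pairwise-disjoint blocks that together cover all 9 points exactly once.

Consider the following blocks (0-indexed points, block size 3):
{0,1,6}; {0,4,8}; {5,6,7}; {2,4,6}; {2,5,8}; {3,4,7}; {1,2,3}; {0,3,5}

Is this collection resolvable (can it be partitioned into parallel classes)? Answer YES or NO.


v = 9, block size k = 3, number of blocks = 8.
For resolvability, blocks must partition into parallel classes of size v/k = 3.
Total blocks must therefore be a multiple of 3: 8 = 3·2 + 2 ⇒ not divisible ✗.
Resolvable? NO.

NO


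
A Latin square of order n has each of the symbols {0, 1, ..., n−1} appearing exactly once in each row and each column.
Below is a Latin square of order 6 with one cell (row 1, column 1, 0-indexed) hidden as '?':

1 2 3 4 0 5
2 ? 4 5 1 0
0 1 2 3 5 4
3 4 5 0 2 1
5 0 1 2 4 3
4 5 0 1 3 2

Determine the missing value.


Row 1 contains symbols [0, 1, 2, 4, 5] — missing [3].
Column 1 contains symbols [0, 1, 2, 4, 5] — missing [3].
The missing symbol must appear in both missing sets; intersection = [3].
Therefore the hidden value is 3.

Missing value = 3.


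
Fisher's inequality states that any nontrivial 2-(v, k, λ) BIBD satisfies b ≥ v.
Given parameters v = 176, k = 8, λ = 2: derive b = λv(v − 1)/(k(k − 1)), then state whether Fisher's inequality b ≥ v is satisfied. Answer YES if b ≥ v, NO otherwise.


r = λ(v − 1)/(k − 1) = 2·175/7 = 50.
b = vr/k = 176·50/8 = 1100.
Fisher's inequality: b ≥ v ⇔ 1100 ≥ 176? YES.

YES


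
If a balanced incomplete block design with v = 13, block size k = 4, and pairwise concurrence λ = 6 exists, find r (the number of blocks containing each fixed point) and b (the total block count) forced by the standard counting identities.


Any 2-(v, k, λ) BIBD satisfies two necessary conditions:
  (i)  Each point sits in r blocks, and counting incidences through any fixed point gives r(k − 1) = λ(v − 1), so r = λ(v − 1)/(k − 1).
  (ii) Total incidences bk = vr, so b = vr/k.
Step 1: r = λ(v − 1)/(k − 1) = 6·(13 − 1)/(4 − 1) = 6·12/3 = 72/3 = 24.
Step 2: b = vr/k = 13·24/4 = 312/4 = 78.
Check integrality: r = 24 ∈ Z ✓, b = 78 ∈ Z ✓.
(These identities are necessary conditions: they determine r and b for any design with these parameters, but do not by themselves prove that one exists.)

r = 24, b = 78.


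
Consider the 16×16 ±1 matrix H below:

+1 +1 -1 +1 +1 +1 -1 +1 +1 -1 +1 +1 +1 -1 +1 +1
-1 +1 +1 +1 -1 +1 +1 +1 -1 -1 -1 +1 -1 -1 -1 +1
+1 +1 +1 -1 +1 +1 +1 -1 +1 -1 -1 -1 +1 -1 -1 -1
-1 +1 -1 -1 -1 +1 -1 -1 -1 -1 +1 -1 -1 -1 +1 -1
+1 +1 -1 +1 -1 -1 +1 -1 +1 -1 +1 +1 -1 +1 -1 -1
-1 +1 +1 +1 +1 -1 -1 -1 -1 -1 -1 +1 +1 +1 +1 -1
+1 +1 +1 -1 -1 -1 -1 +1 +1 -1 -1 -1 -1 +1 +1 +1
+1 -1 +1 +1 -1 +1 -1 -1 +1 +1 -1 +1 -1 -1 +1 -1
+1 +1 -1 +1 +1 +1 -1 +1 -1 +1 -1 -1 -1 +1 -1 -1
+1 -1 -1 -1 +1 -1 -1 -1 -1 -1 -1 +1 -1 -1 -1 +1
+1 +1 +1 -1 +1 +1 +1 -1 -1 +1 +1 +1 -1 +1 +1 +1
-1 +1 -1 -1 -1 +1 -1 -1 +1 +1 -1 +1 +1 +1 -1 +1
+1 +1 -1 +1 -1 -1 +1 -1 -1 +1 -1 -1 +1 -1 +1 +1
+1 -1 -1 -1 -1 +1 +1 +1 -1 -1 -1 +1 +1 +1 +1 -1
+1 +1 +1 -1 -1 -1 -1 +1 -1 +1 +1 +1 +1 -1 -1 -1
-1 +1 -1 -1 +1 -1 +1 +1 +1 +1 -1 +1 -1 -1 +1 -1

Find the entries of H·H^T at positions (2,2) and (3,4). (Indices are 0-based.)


Row 2 of H: [1, 1, 1, -1, 1, 1, 1, -1, 1, -1, -1, -1, 1, -1, -1, -1].
Row 3 of H: [-1, 1, -1, -1, -1, 1, -1, -1, -1, -1, 1, -1, -1, -1, 1, -1].
Row 4 of H: [1, 1, -1, 1, -1, -1, 1, -1, 1, -1, 1, 1, -1, 1, -1, -1].
(H·H^T)[2][2] = Σ_j H[2][j]·H[2][j] = (1)² + (1)² + (1)² + (-1)² + (1)² + (1)² + (1)² + (-1)² + (1)² + (-1)² + (-1)² + (-1)² + (1)² + (-1)² + (-1)² + (-1)² = 1 + 1 + 1 + 1 + 1 + 1 + 1 + 1 + 1 + 1 + 1 + 1 + 1 + 1 + 1 + 1 = 16.
(H·H^T)[3][4] = Σ_j H[3][j]·H[4][j] = (-1)·(1) + (1)·(1) + (-1)·(-1) + (-1)·(1) + (-1)·(-1) + (1)·(-1) + (-1)·(1) + (-1)·(-1) + (-1)·(1) + (-1)·(-1) + (1)·(1) + (-1)·(1) + (-1)·(-1) + (-1)·(1) + (1)·(-1) + (-1)·(-1) = -1 + 1 + 1 + -1 + 1 + -1 + -1 + 1 + -1 + 1 + 1 + -1 + 1 + -1 + -1 + 1 = 0.
So rows 3 and 4 are orthogonal; the diagonal entry equals n = 16.

(2,2) entry = 16; (3,4) entry = 0.


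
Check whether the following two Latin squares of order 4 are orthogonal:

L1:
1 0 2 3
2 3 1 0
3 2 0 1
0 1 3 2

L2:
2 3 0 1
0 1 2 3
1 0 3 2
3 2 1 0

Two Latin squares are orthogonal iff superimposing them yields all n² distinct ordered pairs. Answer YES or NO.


Form the n² = 16 superimposed pairs (L1[i][j], L2[i][j]), row by row (rows and columns indexed from 0):
row 0: (1,2) (0,3) (2,0) (3,1)
row 1: (2,0) (3,1) (1,2) (0,3)
row 2: (3,1) (2,0) (0,3) (1,2)
row 3: (0,3) (1,2) (3,1) (2,0)
Orthogonality requires all 16 pairs distinct.
But the pair (2,0) repeats: cell (0,2) has L1 = 2, L2 = 0, and cell (1,0) has L1 = 2, L2 = 0.
A repeated pair means some other pair never occurs (only 4 distinct pairs out of 16), so the squares are not orthogonal.
Conclusion: NO.

NO


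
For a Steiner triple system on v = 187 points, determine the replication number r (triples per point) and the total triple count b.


An STS(v) is a 2-(v, 3, 1) BIBD: block size k = 3, λ = 1.
Replication: r(k − 1) = λ(v − 1) ⇒ r·2 = 187 − 1 = 186 ⇒ r = 93.
Block count: bk = vr ⇒ b·3 = 187·93 = 17391 ⇒ b = 5797.

r = 93, b = 5797.


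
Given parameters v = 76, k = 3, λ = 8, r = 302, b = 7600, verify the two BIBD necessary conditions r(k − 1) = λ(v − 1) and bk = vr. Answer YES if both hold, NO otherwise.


Condition (i): r(k − 1) = 302·2 = 604; λ(v − 1) = 8·75 = 600. Match? NO.
Condition (ii): bk = 7600·3 = 22800; vr = 76·302 = 22952. Match? NO.
Both conditions hold? NO.

NO


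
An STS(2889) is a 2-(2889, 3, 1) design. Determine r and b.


An STS(v) is a 2-(v, 3, 1) BIBD: block size k = 3, λ = 1.
Replication: r(k − 1) = λ(v − 1) ⇒ r·2 = 2889 − 1 = 2888 ⇒ r = 1444.
Block count: b = v(v − 1)/6 = 2889·2888/6 = 8343432/6 = 1390572.

r = 1444, b = 1390572.


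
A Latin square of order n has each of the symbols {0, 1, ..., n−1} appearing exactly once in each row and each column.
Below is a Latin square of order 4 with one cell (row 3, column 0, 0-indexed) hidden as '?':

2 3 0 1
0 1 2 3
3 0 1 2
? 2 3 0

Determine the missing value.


Row 3 contains symbols [0, 2, 3] — missing [1].
Column 0 contains symbols [0, 2, 3] — missing [1].
The missing symbol must appear in both missing sets; intersection = [1].
Therefore the hidden value is 1.

Missing value = 1.


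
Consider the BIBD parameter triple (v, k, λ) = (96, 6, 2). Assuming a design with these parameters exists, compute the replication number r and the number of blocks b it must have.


Any 2-(v, k, λ) BIBD satisfies two necessary conditions:
  (i)  Each point sits in r blocks, and counting incidences through any fixed point gives r(k − 1) = λ(v − 1), so r = λ(v − 1)/(k − 1).
  (ii) Total incidences bk = vr, so b = vr/k.
Step 1: r = λ(v − 1)/(k − 1) = 2·(96 − 1)/(6 − 1) = 2·95/5 = 190/5 = 38.
Step 2: b = vr/k = 96·38/6 = 3648/6 = 608.
Check integrality: r = 38 ∈ Z ✓, b = 608 ∈ Z ✓.
(These identities are necessary conditions: they determine r and b for any design with these parameters, but do not by themselves prove that one exists.)

r = 38, b = 608.


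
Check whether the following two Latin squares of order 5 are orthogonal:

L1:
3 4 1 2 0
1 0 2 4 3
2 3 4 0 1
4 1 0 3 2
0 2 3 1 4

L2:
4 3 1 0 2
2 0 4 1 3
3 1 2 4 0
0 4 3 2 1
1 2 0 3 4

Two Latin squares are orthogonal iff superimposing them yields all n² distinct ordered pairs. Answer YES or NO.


Form the n² = 25 superimposed pairs (L1[i][j], L2[i][j]), row by row (rows and columns indexed from 0):
row 0: (3,4) (4,3) (1,1) (2,0) (0,2)
row 1: (1,2) (0,0) (2,4) (4,1) (3,3)
row 2: (2,3) (3,1) (4,2) (0,4) (1,0)
row 3: (4,0) (1,4) (0,3) (3,2) (2,1)
row 4: (0,1) (2,2) (3,0) (1,3) (4,4)
Orthogonality requires all 25 pairs distinct.
Check by first coordinate: for each symbol s of L1, list the L2 entries in the n cells where L1 = s; they must all differ.
  L1 = 0: L2 entries (in reading order) 2, 0, 4, 3, 1 — all 5 distinct ✓
  L1 = 1: L2 entries (in reading order) 1, 2, 0, 4, 3 — all 5 distinct ✓
  L1 = 2: L2 entries (in reading order) 0, 4, 3, 1, 2 — all 5 distinct ✓
  L1 = 3: L2 entries (in reading order) 4, 3, 1, 2, 0 — all 5 distinct ✓
  L1 = 4: L2 entries (in reading order) 3, 1, 2, 0, 4 — all 5 distinct ✓
Every symbol of L1 meets every symbol of L2 exactly once, so all 25 pairs are distinct (25 of 25).
Conclusion: YES.

YES


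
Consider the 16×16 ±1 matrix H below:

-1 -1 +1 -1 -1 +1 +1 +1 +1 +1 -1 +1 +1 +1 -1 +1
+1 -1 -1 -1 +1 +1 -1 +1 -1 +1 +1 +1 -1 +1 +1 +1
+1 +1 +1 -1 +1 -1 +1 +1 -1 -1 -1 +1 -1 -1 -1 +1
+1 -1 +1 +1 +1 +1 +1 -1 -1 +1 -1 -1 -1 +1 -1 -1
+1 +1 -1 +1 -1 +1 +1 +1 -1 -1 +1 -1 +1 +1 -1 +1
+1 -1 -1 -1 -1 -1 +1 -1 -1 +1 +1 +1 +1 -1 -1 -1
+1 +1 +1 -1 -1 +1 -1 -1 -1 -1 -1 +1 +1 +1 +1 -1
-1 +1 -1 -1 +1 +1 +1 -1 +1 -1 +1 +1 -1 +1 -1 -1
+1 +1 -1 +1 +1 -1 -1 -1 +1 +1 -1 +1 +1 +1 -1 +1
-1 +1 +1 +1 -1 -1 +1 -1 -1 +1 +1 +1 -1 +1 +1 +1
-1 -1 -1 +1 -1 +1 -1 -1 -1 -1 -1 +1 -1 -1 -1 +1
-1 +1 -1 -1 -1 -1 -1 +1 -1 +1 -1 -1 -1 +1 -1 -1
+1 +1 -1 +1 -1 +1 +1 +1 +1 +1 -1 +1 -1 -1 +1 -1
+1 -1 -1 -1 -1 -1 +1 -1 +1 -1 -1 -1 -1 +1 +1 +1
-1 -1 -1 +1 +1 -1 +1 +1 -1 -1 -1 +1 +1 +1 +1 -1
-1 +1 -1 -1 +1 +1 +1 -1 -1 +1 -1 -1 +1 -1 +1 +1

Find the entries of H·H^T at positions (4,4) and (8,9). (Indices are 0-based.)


Row 4 of H: [1, 1, -1, 1, -1, 1, 1, 1, -1, -1, 1, -1, 1, 1, -1, 1].
Row 8 of H: [1, 1, -1, 1, 1, -1, -1, -1, 1, 1, -1, 1, 1, 1, -1, 1].
Row 9 of H: [-1, 1, 1, 1, -1, -1, 1, -1, -1, 1, 1, 1, -1, 1, 1, 1].
(H·H^T)[4][4] = Σ_j H[4][j]·H[4][j] = (1)² + (1)² + (-1)² + (1)² + (-1)² + (1)² + (1)² + (1)² + (-1)² + (-1)² + (1)² + (-1)² + (1)² + (1)² + (-1)² + (1)² = 1 + 1 + 1 + 1 + 1 + 1 + 1 + 1 + 1 + 1 + 1 + 1 + 1 + 1 + 1 + 1 = 16.
(H·H^T)[8][9] = Σ_j H[8][j]·H[9][j] = (1)·(-1) + (1)·(1) + (-1)·(1) + (1)·(1) + (1)·(-1) + (-1)·(-1) + (-1)·(1) + (-1)·(-1) + (1)·(-1) + (1)·(1) + (-1)·(1) + (1)·(1) + (1)·(-1) + (1)·(1) + (-1)·(1) + (1)·(1) = -1 + 1 + -1 + 1 + -1 + 1 + -1 + 1 + -1 + 1 + -1 + 1 + -1 + 1 + -1 + 1 = 0.
So rows 8 and 9 are orthogonal; the diagonal entry equals n = 16.

(4,4) entry = 16; (8,9) entry = 0.


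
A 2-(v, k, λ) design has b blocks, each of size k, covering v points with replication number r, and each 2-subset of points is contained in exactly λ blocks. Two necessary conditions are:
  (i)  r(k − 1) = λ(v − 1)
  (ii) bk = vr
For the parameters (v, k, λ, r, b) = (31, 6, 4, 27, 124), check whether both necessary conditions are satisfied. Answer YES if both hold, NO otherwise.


Condition (i): r(k − 1) = 27·5 = 135; λ(v − 1) = 4·30 = 120. Match? NO.
Condition (ii): bk = 124·6 = 744; vr = 31·27 = 837. Match? NO.
Both conditions hold? NO.

NO


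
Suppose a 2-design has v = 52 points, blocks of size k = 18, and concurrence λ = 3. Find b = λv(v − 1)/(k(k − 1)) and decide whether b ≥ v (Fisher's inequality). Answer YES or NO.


r = λ(v − 1)/(k − 1) = 3·51/17 = 9.
b = vr/k = 52·9/18 = 26.
Fisher's inequality: b ≥ v ⇔ 26 ≥ 52? NO.

NO


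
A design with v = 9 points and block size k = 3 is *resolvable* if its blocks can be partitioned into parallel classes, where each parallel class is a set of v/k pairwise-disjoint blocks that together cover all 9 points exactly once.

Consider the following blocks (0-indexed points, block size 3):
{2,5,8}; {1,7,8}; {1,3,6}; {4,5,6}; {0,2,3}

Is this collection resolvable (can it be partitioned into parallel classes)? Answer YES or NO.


v = 9, block size k = 3, number of blocks = 5.
For resolvability, blocks must partition into parallel classes of size v/k = 3.
Total blocks must therefore be a multiple of 3: 5 = 3·1 + 2 ⇒ not divisible ✗.
Resolvable? NO.

NO


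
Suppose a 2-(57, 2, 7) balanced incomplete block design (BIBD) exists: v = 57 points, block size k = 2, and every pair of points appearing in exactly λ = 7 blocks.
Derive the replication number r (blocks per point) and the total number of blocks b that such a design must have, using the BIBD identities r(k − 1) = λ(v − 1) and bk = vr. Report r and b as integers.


Any 2-(v, k, λ) BIBD satisfies two necessary conditions:
  (i)  Each point sits in r blocks, and counting incidences through any fixed point gives r(k − 1) = λ(v − 1), so r = λ(v − 1)/(k − 1).
  (ii) Total incidences bk = vr, so b = vr/k.
Step 1: r = λ(v − 1)/(k − 1) = 7·(57 − 1)/(2 − 1) = 7·56/1 = 392/1 = 392.
Step 2: b = vr/k = 57·392/2 = 22344/2 = 11172.
Check integrality: r = 392 ∈ Z ✓, b = 11172 ∈ Z ✓.
(These identities are necessary conditions: they determine r and b for any design with these parameters, but do not by themselves prove that one exists.)

r = 392, b = 11172.


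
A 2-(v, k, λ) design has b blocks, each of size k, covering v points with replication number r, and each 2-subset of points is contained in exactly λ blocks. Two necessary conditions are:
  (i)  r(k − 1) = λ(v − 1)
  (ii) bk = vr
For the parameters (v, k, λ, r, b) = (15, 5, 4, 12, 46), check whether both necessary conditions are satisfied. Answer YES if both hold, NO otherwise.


Condition (i): r(k − 1) = 12·4 = 48; λ(v − 1) = 4·14 = 56. Match? NO.
Condition (ii): bk = 46·5 = 230; vr = 15·12 = 180. Match? NO.
Both conditions hold? NO.

NO


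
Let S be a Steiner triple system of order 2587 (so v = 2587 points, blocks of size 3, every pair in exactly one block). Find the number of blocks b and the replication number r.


An STS(v) is a 2-(v, 3, 1) BIBD: block size k = 3, λ = 1.
Replication: r(k − 1) = λ(v − 1) ⇒ r·2 = 2587 − 1 = 2586 ⇒ r = 1293.
Block count: b = v(v − 1)/6 = 2587·2586/6 = 6689982/6 = 1114997.
(Check via bk = vr: 1114997·3 = 3344991 = 2587·1293 = 3344991 ✓.)

r = 1293, b = 1114997.


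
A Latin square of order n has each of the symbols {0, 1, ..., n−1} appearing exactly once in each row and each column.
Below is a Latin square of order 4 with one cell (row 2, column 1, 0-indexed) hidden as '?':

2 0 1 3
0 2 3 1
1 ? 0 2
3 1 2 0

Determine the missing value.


Row 2 contains symbols [0, 1, 2] — missing [3].
Column 1 contains symbols [0, 1, 2] — missing [3].
The missing symbol must appear in both missing sets; intersection = [3].
Therefore the hidden value is 3.

Missing value = 3.


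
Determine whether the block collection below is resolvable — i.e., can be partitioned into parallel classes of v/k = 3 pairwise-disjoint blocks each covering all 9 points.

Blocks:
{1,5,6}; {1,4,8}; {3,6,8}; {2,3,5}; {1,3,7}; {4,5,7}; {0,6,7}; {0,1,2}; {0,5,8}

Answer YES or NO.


v = 9, block size k = 3, number of blocks = 9.
For resolvability, blocks must partition into parallel classes of size v/k = 3.
Total blocks must therefore be a multiple of 3: 9 = 3·3 + 0 ⇒ divisible ✓.
Consider block {1,5,6}. It intersects every other block in the collection, so no parallel class of size 3 can contain it.
Since every block must belong to some parallel class in a resolution, the collection cannot be partitioned into parallel classes.
Resolvable? NO.

NO


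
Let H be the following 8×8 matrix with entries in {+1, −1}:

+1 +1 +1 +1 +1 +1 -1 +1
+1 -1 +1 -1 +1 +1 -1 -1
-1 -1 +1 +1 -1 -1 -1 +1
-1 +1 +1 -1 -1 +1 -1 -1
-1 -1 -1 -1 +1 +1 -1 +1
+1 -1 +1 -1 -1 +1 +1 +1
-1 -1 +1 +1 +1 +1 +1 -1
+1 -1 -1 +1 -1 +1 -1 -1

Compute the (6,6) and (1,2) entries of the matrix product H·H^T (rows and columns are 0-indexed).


Row 1 of H: [1, -1, 1, -1, 1, 1, -1, -1].
Row 2 of H: [-1, -1, 1, 1, -1, -1, -1, 1].
Row 6 of H: [-1, -1, 1, 1, 1, 1, 1, -1].
(H·H^T)[6][6] = Σ_j H[6][j]·H[6][j] = (-1)² + (-1)² + (1)² + (1)² + (1)² + (1)² + (1)² + (-1)² = 1 + 1 + 1 + 1 + 1 + 1 + 1 + 1 = 8.
(H·H^T)[1][2] = Σ_j H[1][j]·H[2][j] = (1)·(-1) + (-1)·(-1) + (1)·(1) + (-1)·(1) + (1)·(-1) + (1)·(-1) + (-1)·(-1) + (-1)·(1) = -1 + 1 + 1 + -1 + -1 + -1 + 1 + -1 = -2.
Rows 1 and 2 are not orthogonal (dot product = -2 ≠ 0), so H is not a Hadamard matrix.

(6,6) entry = 8; (1,2) entry = -2.


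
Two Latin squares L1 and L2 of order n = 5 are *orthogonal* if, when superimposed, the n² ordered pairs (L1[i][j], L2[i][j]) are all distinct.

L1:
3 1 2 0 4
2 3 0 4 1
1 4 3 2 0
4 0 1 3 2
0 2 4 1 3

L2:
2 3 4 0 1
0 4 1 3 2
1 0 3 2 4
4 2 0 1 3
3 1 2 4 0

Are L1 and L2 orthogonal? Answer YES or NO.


Form the n² = 25 superimposed pairs (L1[i][j], L2[i][j]), row by row (rows and columns indexed from 0):
row 0: (3,2) (1,3) (2,4) (0,0) (4,1)
row 1: (2,0) (3,4) (0,1) (4,3) (1,2)
row 2: (1,1) (4,0) (3,3) (2,2) (0,4)
row 3: (4,4) (0,2) (1,0) (3,1) (2,3)
row 4: (0,3) (2,1) (4,2) (1,4) (3,0)
Orthogonality requires all 25 pairs distinct.
Check by first coordinate: for each symbol s of L1, list the L2 entries in the n cells where L1 = s; they must all differ.
  L1 = 0: L2 entries (in reading order) 0, 1, 4, 2, 3 — all 5 distinct ✓
  L1 = 1: L2 entries (in reading order) 3, 2, 1, 0, 4 — all 5 distinct ✓
  L1 = 2: L2 entries (in reading order) 4, 0, 2, 3, 1 — all 5 distinct ✓
  L1 = 3: L2 entries (in reading order) 2, 4, 3, 1, 0 — all 5 distinct ✓
  L1 = 4: L2 entries (in reading order) 1, 3, 0, 4, 2 — all 5 distinct ✓
Every symbol of L1 meets every symbol of L2 exactly once, so all 25 pairs are distinct (25 of 25).
Conclusion: YES.

YES


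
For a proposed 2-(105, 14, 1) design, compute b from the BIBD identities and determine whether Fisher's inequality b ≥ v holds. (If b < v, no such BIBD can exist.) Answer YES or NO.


b = λv(v − 1)/(k(k − 1)) = 1·105·104/(14·13) = 10920/182 = 60.
Compare with v = 105: b < v, so Fisher's inequality fails.

NO


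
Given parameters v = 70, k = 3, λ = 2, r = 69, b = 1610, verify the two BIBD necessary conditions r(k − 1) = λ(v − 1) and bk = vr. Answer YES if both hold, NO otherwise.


Condition (i): r(k − 1) = 69·2 = 138; λ(v − 1) = 2·69 = 138. Match? YES.
Condition (ii): bk = 1610·3 = 4830; vr = 70·69 = 4830. Match? YES.
Both conditions hold? YES.

YES


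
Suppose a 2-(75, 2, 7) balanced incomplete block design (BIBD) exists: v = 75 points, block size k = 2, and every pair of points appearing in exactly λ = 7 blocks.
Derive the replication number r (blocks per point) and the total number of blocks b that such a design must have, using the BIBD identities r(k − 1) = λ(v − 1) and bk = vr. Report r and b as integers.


Any 2-(v, k, λ) BIBD satisfies two necessary conditions:
  (i)  Each point sits in r blocks, and counting incidences through any fixed point gives r(k − 1) = λ(v − 1), so r = λ(v − 1)/(k − 1).
  (ii) Total incidences bk = vr, so b = vr/k.
Step 1: r = λ(v − 1)/(k − 1) = 7·(75 − 1)/(2 − 1) = 7·74/1 = 518/1 = 518.
Step 2: b = vr/k = 75·518/2 = 38850/2 = 19425.
Check integrality: r = 518 ∈ Z ✓, b = 19425 ∈ Z ✓.
(These identities are necessary conditions: they determine r and b for any design with these parameters, but do not by themselves prove that one exists.)

r = 518, b = 19425.


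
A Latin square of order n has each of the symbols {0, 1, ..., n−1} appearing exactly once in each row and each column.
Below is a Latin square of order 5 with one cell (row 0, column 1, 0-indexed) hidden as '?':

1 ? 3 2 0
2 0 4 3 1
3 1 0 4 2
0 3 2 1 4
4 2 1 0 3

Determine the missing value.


Row 0 contains symbols [0, 1, 2, 3] — missing [4].
Column 1 contains symbols [0, 1, 2, 3] — missing [4].
The missing symbol must appear in both missing sets; intersection = [4].
Therefore the hidden value is 4.

Missing value = 4.


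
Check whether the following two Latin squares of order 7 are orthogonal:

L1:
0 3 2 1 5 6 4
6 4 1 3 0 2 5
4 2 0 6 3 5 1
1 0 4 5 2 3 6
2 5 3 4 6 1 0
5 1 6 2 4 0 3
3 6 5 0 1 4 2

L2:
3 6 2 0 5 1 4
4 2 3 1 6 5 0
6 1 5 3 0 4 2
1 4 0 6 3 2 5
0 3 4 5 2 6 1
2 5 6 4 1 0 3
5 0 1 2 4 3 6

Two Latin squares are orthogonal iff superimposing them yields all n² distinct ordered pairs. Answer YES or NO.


Form the n² = 49 superimposed pairs (L1[i][j], L2[i][j]), row by row (rows and columns indexed from 0):
row 0: (0,3) (3,6) (2,2) (1,0) (5,5) (6,1) (4,4)
row 1: (6,4) (4,2) (1,3) (3,1) (0,6) (2,5) (5,0)
row 2: (4,6) (2,1) (0,5) (6,3) (3,0) (5,4) (1,2)
row 3: (1,1) (0,4) (4,0) (5,6) (2,3) (3,2) (6,5)
row 4: (2,0) (5,3) (3,4) (4,5) (6,2) (1,6) (0,1)
row 5: (5,2) (1,5) (6,6) (2,4) (4,1) (0,0) (3,3)
row 6: (3,5) (6,0) (5,1) (0,2) (1,4) (4,3) (2,6)
Orthogonality requires all 49 pairs distinct.
Check by first coordinate: for each symbol s of L1, list the L2 entries in the n cells where L1 = s; they must all differ.
  L1 = 0: L2 entries (in reading order) 3, 6, 5, 4, 1, 0, 2 — all 7 distinct ✓
  L1 = 1: L2 entries (in reading order) 0, 3, 2, 1, 6, 5, 4 — all 7 distinct ✓
  L1 = 2: L2 entries (in reading order) 2, 5, 1, 3, 0, 4, 6 — all 7 distinct ✓
  L1 = 3: L2 entries (in reading order) 6, 1, 0, 2, 4, 3, 5 — all 7 distinct ✓
  L1 = 4: L2 entries (in reading order) 4, 2, 6, 0, 5, 1, 3 — all 7 distinct ✓
  L1 = 5: L2 entries (in reading order) 5, 0, 4, 6, 3, 2, 1 — all 7 distinct ✓
  L1 = 6: L2 entries (in reading order) 1, 4, 3, 5, 2, 6, 0 — all 7 distinct ✓
Every symbol of L1 meets every symbol of L2 exactly once, so all 49 pairs are distinct (49 of 49).
Conclusion: YES.

YES
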